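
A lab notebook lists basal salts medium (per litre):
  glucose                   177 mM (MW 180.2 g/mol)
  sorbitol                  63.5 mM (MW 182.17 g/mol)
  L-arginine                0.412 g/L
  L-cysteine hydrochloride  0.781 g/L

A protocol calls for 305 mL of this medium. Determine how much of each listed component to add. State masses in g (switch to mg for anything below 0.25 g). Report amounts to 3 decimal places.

Scale factor relative to 1 L: 0.305.
glucose: 177 mmol/L × 180.2 g/mol × 0.305 L ÷ 1000 = 9.728 g
sorbitol: 63.5 mmol/L × 182.17 g/mol × 0.305 L ÷ 1000 = 3.528 g
L-arginine: 0.412 g/L × 0.305 L = 0.12566 g = 125.660 mg
L-cysteine hydrochloride: 0.781 g/L × 0.305 L = 0.238205 g = 238.205 mg

glucose 9.728 g; sorbitol 3.528 g; L-arginine 125.660 mg; L-cysteine hydrochloride 238.205 mg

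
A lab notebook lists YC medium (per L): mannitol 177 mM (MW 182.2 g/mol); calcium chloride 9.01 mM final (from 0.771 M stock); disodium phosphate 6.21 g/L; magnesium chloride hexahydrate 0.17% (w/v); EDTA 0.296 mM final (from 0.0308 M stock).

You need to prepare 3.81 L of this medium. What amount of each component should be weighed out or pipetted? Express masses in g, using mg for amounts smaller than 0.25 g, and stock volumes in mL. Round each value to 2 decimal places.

mannitol 122.87 g; calcium chloride 44.52 mL; disodium phosphate 23.66 g; magnesium chloride hexahydrate 6.48 g; EDTA 36.62 mL

Working volume: 3.81 L.
mannitol: 177 mmol/L × 182.2 g/mol × 3.81 L ÷ 1000 = 122.87 g
calcium chloride: C1V1 = C2V2 → 9.01 mM × 3810 mL ÷ 771 mM = 44.52 mL
disodium phosphate: 6.21 g/L × 3.81 L = 23.66 g
magnesium chloride hexahydrate: 0.17 g per 100 mL × 3810 mL ÷ 100 = 6.48 g
EDTA: C1V1 = C2V2 → 0.296 mM × 3810 mL ÷ 30.8 mM = 36.62 mL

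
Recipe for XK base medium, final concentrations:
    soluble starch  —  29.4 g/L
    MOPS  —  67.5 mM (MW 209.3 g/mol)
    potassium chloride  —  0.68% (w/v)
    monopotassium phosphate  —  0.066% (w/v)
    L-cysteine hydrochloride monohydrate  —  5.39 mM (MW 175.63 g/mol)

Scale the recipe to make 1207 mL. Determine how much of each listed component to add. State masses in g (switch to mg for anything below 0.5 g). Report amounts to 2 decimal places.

soluble starch 35.49 g; MOPS 17.05 g; potassium chloride 8.21 g; monopotassium phosphate 0.80 g; L-cysteine hydrochloride monohydrate 1.14 g

Target volume = 1207 mL = 1.207 L.
soluble starch: 29.4 g/L × 1.207 L = 35.49 g
MOPS: 67.5 mmol/L × 209.3 g/mol × 1.207 L ÷ 1000 = 17.05 g
potassium chloride: 0.68% w/v = 6.8 g/L → 6.8 × 1.207 L = 8.21 g
monopotassium phosphate: 0.066% w/v = 0.66 g/L → 0.66 × 1.207 L = 0.80 g
L-cysteine hydrochloride monohydrate: 5.39 mmol/L × 175.63 g/mol × 1.207 L ÷ 1000 = 1.14 g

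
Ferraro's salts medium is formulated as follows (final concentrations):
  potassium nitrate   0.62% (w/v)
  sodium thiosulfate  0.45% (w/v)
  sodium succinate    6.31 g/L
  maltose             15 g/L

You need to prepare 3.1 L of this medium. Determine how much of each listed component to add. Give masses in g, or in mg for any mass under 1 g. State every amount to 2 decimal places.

potassium nitrate 19.22 g; sodium thiosulfate 13.95 g; sodium succinate 19.56 g; maltose 46.50 g

Scale factor relative to 1 L: 3.1.
potassium nitrate: 0.62 g per 100 mL × 3100 mL ÷ 100 = 19.22 g
sodium thiosulfate: 0.45 g per 100 mL × 3100 mL ÷ 100 = 13.95 g
sodium succinate: 6.31 g/L × 3.1 L = 19.56 g
maltose: 15 g/L × 3.1 L = 46.50 g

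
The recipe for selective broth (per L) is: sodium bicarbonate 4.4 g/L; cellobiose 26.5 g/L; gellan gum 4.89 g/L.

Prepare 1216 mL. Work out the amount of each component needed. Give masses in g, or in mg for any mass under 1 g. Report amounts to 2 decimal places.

sodium bicarbonate 5.35 g; cellobiose 32.22 g; gellan gum 5.95 g

Target volume = 1216 mL = 1.216 L.
sodium bicarbonate: 4.4 g/L × 1.216 L = 5.35 g
cellobiose: 26.5 g/L × 1.216 L = 32.22 g
gellan gum: 4.89 g/L × 1.216 L = 5.95 g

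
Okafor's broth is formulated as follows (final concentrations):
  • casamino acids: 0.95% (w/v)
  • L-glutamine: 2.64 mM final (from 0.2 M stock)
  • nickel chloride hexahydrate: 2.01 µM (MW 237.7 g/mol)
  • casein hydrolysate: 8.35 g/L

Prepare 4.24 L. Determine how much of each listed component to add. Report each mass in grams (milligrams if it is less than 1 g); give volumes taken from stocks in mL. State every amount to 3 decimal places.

casamino acids 40.280 g; L-glutamine 55.968 mL; nickel chloride hexahydrate 2.026 mg; casein hydrolysate 35.404 g

Scale factor relative to 1 L: 4.24.
casamino acids: 0.95 g per 100 mL × 4240 mL ÷ 100 = 40.280 g
L-glutamine: dilute stock: 2.64 mM × 4240 mL ÷ 200 mM = 55.968 mL
nickel chloride hexahydrate: 2.01 µmol/L × 237.7 g/mol × 4.24 L ÷ 1000 = 2.026 mg
casein hydrolysate: 8.35 g/L × 4.24 L = 35.404 g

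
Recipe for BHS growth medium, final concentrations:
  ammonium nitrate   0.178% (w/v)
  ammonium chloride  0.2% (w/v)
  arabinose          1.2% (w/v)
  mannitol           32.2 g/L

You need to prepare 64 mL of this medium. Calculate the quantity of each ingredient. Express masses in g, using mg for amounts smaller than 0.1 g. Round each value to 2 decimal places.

Target volume = 64 mL = 0.064 L.
ammonium nitrate: 0.178% w/v = 1.78 g/L → 1.78 × 0.064 L = 0.11 g
ammonium chloride: 0.2% w/v = 2 g/L → 2 × 0.064 L = 0.13 g
arabinose: 1.2% w/v = 12 g/L → 12 × 0.064 L = 0.77 g
mannitol: 32.2 g/L × 0.064 L = 2.06 g

ammonium nitrate 0.11 g; ammonium chloride 0.13 g; arabinose 0.77 g; mannitol 2.06 g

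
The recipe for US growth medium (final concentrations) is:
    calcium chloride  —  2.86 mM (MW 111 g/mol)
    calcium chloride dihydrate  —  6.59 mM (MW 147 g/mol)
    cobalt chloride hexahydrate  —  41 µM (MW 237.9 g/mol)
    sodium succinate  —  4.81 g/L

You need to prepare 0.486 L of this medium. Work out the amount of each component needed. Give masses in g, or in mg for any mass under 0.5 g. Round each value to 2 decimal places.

calcium chloride 154.29 mg; calcium chloride dihydrate 470.80 mg; cobalt chloride hexahydrate 4.74 mg; sodium succinate 2.34 g

Scale factor relative to 1 L: 0.486.
calcium chloride: 2.86 mmol/L × 111 mg/mmol × 0.486 L = 154.29 mg
calcium chloride dihydrate: 6.59 mmol/L × 147 mg/mmol × 0.486 L = 470.80 mg
cobalt chloride hexahydrate: 41 µmol/L × 237.9 g/mol × 0.486 L ÷ 1000 = 4.74 mg
sodium succinate: 4.81 g/L × 0.486 L = 2.34 g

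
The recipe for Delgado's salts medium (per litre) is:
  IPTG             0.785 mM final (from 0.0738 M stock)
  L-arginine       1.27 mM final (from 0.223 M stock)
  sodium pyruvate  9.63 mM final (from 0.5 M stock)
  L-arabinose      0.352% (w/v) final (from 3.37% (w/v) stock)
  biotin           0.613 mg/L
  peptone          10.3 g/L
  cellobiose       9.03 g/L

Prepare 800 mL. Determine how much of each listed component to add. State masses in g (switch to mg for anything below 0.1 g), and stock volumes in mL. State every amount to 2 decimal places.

IPTG 8.51 mL; L-arginine 4.56 mL; sodium pyruvate 15.41 mL; L-arabinose 83.56 mL; biotin 0.49 mg; peptone 8.24 g; cellobiose 7.22 g

Scale factor relative to 1 L: 0.8.
IPTG: dilute stock: 0.785 mM × 800 mL ÷ 73.8 mM = 8.51 mL
L-arginine: dilute stock: 1.27 mM × 800 mL ÷ 223 mM = 4.56 mL
sodium pyruvate: dilute stock: 9.63 mM × 800 mL ÷ 500 mM = 15.41 mL
L-arabinose: C1V1 = C2V2 → 0.352% ÷ 3.37% × 800 mL = 83.56 mL
biotin: 0.613 mg/L × 0.8 L = 0.49 mg
peptone: 10.3 g/L × 0.8 L = 8.24 g
cellobiose: 9.03 g/L × 0.8 L = 7.22 g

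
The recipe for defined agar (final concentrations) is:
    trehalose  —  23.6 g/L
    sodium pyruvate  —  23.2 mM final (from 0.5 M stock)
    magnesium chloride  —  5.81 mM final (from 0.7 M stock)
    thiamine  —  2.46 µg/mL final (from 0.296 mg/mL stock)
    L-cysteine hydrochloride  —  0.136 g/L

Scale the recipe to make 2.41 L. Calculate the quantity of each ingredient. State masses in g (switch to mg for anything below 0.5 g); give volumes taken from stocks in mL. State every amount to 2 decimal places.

Scale factor relative to 1 L: 2.41.
trehalose: 23.6 g/L × 2.41 L = 56.88 g
sodium pyruvate: V = C2·V2/C1 = 23.2 mM × 2410 mL ÷ 500 mM = 111.82 mL
magnesium chloride: C1V1 = C2V2 → 5.81 mM × 2410 mL ÷ 700 mM = 20.00 mL
thiamine: C1V1 = C2V2 → 2.46 µg/mL × 2410 mL ÷ 296 µg/mL = 20.03 mL
L-cysteine hydrochloride: 0.136 g/L × 2.41 L = 0.32776 g = 327.76 mg

trehalose 56.88 g; sodium pyruvate 111.82 mL; magnesium chloride 20.00 mL; thiamine 20.03 mL; L-cysteine hydrochloride 327.76 mg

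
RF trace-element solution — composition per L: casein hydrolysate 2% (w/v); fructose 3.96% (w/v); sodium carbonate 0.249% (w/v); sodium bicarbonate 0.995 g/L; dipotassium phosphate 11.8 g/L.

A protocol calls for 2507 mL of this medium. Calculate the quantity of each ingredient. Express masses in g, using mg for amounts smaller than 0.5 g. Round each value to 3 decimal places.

Scale factor relative to 1 L: 2.507.
casein hydrolysate: 2% w/v = 20 g/L → 20 × 2.507 L = 50.140 g
fructose: 3.96% w/v = 39.6 g/L → 39.6 × 2.507 L = 99.277 g
sodium carbonate: 0.249% w/v = 2.49 g/L → 2.49 × 2.507 L = 6.242 g
sodium bicarbonate: 0.995 g/L × 2.507 L = 2.494 g
dipotassium phosphate: 11.8 g/L × 2.507 L = 29.583 g

casein hydrolysate 50.140 g; fructose 99.277 g; sodium carbonate 6.242 g; sodium bicarbonate 2.494 g; dipotassium phosphate 29.583 g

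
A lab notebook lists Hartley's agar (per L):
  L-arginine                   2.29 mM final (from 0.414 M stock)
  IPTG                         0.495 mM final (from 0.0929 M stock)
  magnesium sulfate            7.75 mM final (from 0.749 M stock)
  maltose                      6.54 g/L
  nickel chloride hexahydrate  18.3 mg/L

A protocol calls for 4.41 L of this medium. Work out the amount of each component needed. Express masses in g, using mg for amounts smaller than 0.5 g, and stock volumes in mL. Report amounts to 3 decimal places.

Scale factor relative to 1 L: 4.41.
L-arginine: dilute stock: 2.29 mM × 4410 mL ÷ 414 mM = 24.393 mL
IPTG: V = C2·V2/C1 = 0.495 mM × 4410 mL ÷ 92.9 mM = 23.498 mL
magnesium sulfate: dilute stock: 7.75 mM × 4410 mL ÷ 749 mM = 45.631 mL
maltose: 6.54 g/L × 4.41 L = 28.841 g
nickel chloride hexahydrate: 18.3 mg/L × 4.41 L = 80.703 mg

L-arginine 24.393 mL; IPTG 23.498 mL; magnesium sulfate 45.631 mL; maltose 28.841 g; nickel chloride hexahydrate 80.703 mg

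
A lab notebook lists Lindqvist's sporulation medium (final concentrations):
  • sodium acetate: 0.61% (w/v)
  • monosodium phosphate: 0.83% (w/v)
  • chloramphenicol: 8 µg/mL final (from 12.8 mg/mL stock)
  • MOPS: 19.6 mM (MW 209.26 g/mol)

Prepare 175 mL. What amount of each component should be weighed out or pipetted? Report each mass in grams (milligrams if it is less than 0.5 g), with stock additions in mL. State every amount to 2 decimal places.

Scale factor relative to 1 L: 0.175.
sodium acetate: 0.61 g per 100 mL × 175 mL ÷ 100 = 1.07 g
monosodium phosphate: 0.83% w/v = 8.3 g/L → 8.3 × 0.175 L = 1.45 g
chloramphenicol: V = C2·V2/C1 = 8 µg/mL × 175 mL ÷ 12800 µg/mL = 0.11 mL
MOPS: 19.6 mmol/L × 209.26 g/mol × 0.175 L ÷ 1000 = 0.72 g

sodium acetate 1.07 g; monosodium phosphate 1.45 g; chloramphenicol 0.11 mL; MOPS 0.72 g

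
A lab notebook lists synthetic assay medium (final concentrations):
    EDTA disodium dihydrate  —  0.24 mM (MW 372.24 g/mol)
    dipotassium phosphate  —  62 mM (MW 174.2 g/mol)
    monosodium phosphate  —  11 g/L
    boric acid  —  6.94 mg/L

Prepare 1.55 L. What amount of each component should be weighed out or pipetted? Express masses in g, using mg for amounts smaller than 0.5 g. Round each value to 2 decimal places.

EDTA disodium dihydrate 138.47 mg; dipotassium phosphate 16.74 g; monosodium phosphate 17.05 g; boric acid 10.76 mg

Working volume: 1.55 L.
EDTA disodium dihydrate: 0.24 mmol/L × 372.24 mg/mmol × 1.55 L = 138.47 mg
dipotassium phosphate: 62 mmol/L × 174.2 g/mol × 1.55 L ÷ 1000 = 16.74 g
monosodium phosphate: 11 g/L × 1.55 L = 17.05 g
boric acid: 6.94 mg/L × 1.55 L = 10.76 mg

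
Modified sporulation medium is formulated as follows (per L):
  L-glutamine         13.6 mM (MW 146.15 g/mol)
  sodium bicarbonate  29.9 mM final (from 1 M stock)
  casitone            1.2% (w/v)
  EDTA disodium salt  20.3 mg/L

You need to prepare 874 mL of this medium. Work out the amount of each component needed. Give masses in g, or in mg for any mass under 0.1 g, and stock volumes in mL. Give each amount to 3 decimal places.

Target volume = 874 mL = 0.874 L.
L-glutamine: 13.6 mmol/L × 146.15 g/mol × 0.874 L ÷ 1000 = 1.737 g
sodium bicarbonate: dilute stock: 29.9 mM × 874 mL ÷ 1000 mM = 26.133 mL
casitone: 1.2 g per 100 mL × 874 mL ÷ 100 = 10.488 g
EDTA disodium salt: 20.3 mg/L × 0.874 L = 17.742 mg

L-glutamine 1.737 g; sodium bicarbonate 26.133 mL; casitone 10.488 g; EDTA disodium salt 17.742 mg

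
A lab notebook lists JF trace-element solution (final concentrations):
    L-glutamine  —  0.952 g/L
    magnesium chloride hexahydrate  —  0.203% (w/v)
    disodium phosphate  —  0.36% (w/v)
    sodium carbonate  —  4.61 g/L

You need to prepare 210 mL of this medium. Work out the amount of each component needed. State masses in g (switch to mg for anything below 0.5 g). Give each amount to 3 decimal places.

L-glutamine 199.920 mg; magnesium chloride hexahydrate 426.300 mg; disodium phosphate 0.756 g; sodium carbonate 0.968 g

Scale factor relative to 1 L: 0.21.
L-glutamine: 0.952 g/L × 0.21 L = 0.19992 g = 199.920 mg
magnesium chloride hexahydrate: 0.203 g per 100 mL × 210 mL ÷ 100 = 0.4263 g = 426.300 mg
disodium phosphate: 0.36% w/v = 3.6 g/L → 3.6 × 0.21 L = 0.756 g
sodium carbonate: 4.61 g/L × 0.21 L = 0.968 g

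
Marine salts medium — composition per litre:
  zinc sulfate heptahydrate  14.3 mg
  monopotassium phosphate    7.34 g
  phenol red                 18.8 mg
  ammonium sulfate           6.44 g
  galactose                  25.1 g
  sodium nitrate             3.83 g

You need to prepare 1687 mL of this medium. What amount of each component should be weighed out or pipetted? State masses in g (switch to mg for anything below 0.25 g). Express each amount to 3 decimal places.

Ratio of target to recipe volume: 1687 / 1000 = 1.687.
zinc sulfate heptahydrate: 14.3 mg × (1687 mL / 1000 mL) = 24.124 mg
monopotassium phosphate: 7.34 g × (1687 mL / 1000 mL) = 12.383 g
phenol red: 18.8 mg × (1687 mL / 1000 mL) = 31.716 mg
ammonium sulfate: 6.44 g × (1687 mL / 1000 mL) = 10.864 g
galactose: 25.1 g × (1687 mL / 1000 mL) = 42.344 g
sodium nitrate: 3.83 g × (1687 mL / 1000 mL) = 6.461 g

zinc sulfate heptahydrate 24.124 mg; monopotassium phosphate 12.383 g; phenol red 31.716 mg; ammonium sulfate 10.864 g; galactose 42.344 g; sodium nitrate 6.461 g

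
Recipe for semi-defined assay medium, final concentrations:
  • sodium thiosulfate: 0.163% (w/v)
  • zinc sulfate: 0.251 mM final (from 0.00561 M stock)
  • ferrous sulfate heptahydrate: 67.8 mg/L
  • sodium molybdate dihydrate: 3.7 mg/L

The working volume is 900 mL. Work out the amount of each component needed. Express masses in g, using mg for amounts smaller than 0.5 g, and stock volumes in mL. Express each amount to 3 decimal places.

sodium thiosulfate 1.467 g; zinc sulfate 40.267 mL; ferrous sulfate heptahydrate 61.020 mg; sodium molybdate dihydrate 3.330 mg

Target volume = 900 mL = 0.9 L.
sodium thiosulfate: 0.163% w/v = 1.63 g/L → 1.63 × 0.9 L = 1.467 g
zinc sulfate: V = C2·V2/C1 = 0.251 mM × 900 mL ÷ 5.61 mM = 40.267 mL
ferrous sulfate heptahydrate: 67.8 mg/L × 0.9 L = 61.020 mg
sodium molybdate dihydrate: 3.7 mg/L × 0.9 L = 3.330 mg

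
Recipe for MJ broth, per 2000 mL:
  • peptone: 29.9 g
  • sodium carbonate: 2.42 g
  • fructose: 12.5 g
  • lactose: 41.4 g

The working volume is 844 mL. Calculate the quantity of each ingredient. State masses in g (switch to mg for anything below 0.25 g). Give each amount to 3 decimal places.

peptone 12.618 g; sodium carbonate 1.021 g; fructose 5.275 g; lactose 17.471 g

Scale factor = 844 mL / 2000 mL = 0.422.
peptone: 29.9 g × (844 mL / 2000 mL) = 12.618 g
sodium carbonate: 2.42 g × (844 mL / 2000 mL) = 1.021 g
fructose: 12.5 g × (844 mL / 2000 mL) = 5.275 g
lactose: 41.4 g × (844 mL / 2000 mL) = 17.471 g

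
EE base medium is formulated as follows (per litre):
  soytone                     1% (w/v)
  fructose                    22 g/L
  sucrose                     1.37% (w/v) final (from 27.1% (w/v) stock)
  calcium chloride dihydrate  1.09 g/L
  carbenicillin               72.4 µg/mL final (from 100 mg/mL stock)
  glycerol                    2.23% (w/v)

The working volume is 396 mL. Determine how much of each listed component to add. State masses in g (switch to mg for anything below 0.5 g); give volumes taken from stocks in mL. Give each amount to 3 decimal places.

Target volume = 396 mL = 0.396 L.
soytone: 1% w/v = 10 g/L → 10 × 0.396 L = 3.960 g
fructose: 22 g/L × 0.396 L = 8.712 g
sucrose: dilute stock: 1.37% ÷ 27.1% × 396 mL = 20.019 mL
calcium chloride dihydrate: 1.09 g/L × 0.396 L = 0.43164 g = 431.640 mg
carbenicillin: C1V1 = C2V2 → 72.4 µg/mL × 396 mL ÷ 100000 µg/mL = 0.287 mL
glycerol: 2.23 g per 100 mL × 396 mL ÷ 100 = 8.831 g

soytone 3.960 g; fructose 8.712 g; sucrose 20.019 mL; calcium chloride dihydrate 431.640 mg; carbenicillin 0.287 mL; glycerol 8.831 g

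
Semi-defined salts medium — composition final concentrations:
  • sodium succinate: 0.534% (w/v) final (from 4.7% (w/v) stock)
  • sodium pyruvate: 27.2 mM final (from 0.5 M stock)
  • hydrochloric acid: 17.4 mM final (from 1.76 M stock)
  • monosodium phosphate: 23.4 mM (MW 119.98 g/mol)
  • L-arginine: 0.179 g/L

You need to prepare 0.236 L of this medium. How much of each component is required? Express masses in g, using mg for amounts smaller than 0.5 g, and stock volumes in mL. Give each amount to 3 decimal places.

sodium succinate 26.814 mL; sodium pyruvate 12.838 mL; hydrochloric acid 2.333 mL; monosodium phosphate 0.663 g; L-arginine 42.244 mg

Scale factor relative to 1 L: 0.236.
sodium succinate: C1V1 = C2V2 → 0.534% ÷ 4.7% × 236 mL = 26.814 mL
sodium pyruvate: dilute stock: 27.2 mM × 236 mL ÷ 500 mM = 12.838 mL
hydrochloric acid: C1V1 = C2V2 → 17.4 mM × 236 mL ÷ 1760 mM = 2.333 mL
monosodium phosphate: 23.4 mmol/L × 119.98 g/mol × 0.236 L ÷ 1000 = 0.663 g
L-arginine: 0.179 g/L × 0.236 L = 0.042244 g = 42.244 mg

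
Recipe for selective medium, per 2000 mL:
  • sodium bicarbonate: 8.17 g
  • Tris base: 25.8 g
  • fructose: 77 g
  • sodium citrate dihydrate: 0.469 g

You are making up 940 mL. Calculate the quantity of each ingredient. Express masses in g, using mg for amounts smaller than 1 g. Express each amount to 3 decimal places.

Ratio of target to recipe volume: 940 / 2000 = 0.47.
sodium bicarbonate: 8.17 g × (940 mL / 2000 mL) = 3.840 g
Tris base: 25.8 g × (940 mL / 2000 mL) = 12.126 g
fructose: 77 g × (940 mL / 2000 mL) = 36.190 g
sodium citrate dihydrate: 0.469 g × (940 mL / 2000 mL) = 0.22043 g = 220.430 mg

sodium bicarbonate 3.840 g; Tris base 12.126 g; fructose 36.190 g; sodium citrate dihydrate 220.430 mg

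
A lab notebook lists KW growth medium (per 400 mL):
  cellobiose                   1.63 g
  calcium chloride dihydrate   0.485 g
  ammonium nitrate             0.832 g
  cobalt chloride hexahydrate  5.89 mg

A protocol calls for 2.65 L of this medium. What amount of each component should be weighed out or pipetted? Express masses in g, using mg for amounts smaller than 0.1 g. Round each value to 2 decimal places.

Scale factor = 2650 mL / 400 mL = 6.625.
cellobiose: 1.63 g × (2650 mL / 400 mL) = 10.80 g
calcium chloride dihydrate: 0.485 g × (2650 mL / 400 mL) = 3.21 g
ammonium nitrate: 0.832 g × (2650 mL / 400 mL) = 5.51 g
cobalt chloride hexahydrate: 5.89 mg × (2650 mL / 400 mL) = 39.02 mg

cellobiose 10.80 g; calcium chloride dihydrate 3.21 g; ammonium nitrate 5.51 g; cobalt chloride hexahydrate 39.02 mg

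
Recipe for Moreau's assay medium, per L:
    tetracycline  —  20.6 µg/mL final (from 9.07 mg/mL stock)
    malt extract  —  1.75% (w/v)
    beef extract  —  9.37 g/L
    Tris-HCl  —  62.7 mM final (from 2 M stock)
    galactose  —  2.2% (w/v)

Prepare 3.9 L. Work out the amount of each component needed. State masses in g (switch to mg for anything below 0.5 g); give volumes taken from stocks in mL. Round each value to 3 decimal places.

tetracycline 8.858 mL; malt extract 68.250 g; beef extract 36.543 g; Tris-HCl 122.265 mL; galactose 85.800 g

Working volume: 3.9 L.
tetracycline: dilute stock: 20.6 µg/mL × 3900 mL ÷ 9070 µg/mL = 8.858 mL
malt extract: 1.75% w/v = 17.5 g/L → 17.5 × 3.9 L = 68.250 g
beef extract: 9.37 g/L × 3.9 L = 36.543 g
Tris-HCl: C1V1 = C2V2 → 62.7 mM × 3900 mL ÷ 2000 mM = 122.265 mL
galactose: 2.2% w/v = 22 g/L → 22 × 3.9 L = 85.800 g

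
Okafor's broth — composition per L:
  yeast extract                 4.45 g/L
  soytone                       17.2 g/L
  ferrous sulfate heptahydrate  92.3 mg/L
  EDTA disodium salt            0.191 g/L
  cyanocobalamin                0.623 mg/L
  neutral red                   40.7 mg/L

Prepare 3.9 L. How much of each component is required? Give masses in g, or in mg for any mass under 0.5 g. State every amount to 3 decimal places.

Working volume: 3.9 L.
yeast extract: 4.45 g/L × 3.9 L = 17.355 g
soytone: 17.2 g/L × 3.9 L = 67.080 g
ferrous sulfate heptahydrate: 92.3 mg/L × 3.9 L = 359.970 mg
EDTA disodium salt: 0.191 g/L × 3.9 L = 0.745 g
cyanocobalamin: 0.623 mg/L × 3.9 L = 2.430 mg
neutral red: 40.7 mg/L × 3.9 L = 158.730 mg

yeast extract 17.355 g; soytone 67.080 g; ferrous sulfate heptahydrate 359.970 mg; EDTA disodium salt 0.745 g; cyanocobalamin 2.430 mg; neutral red 158.730 mg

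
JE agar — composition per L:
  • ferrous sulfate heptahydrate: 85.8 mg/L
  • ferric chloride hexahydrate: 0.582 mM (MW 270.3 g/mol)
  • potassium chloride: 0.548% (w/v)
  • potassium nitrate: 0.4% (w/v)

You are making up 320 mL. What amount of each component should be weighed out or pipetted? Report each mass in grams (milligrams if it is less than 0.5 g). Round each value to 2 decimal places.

Scale factor relative to 1 L: 0.32.
ferrous sulfate heptahydrate: 85.8 mg/L × 0.32 L = 27.46 mg
ferric chloride hexahydrate: 0.582 mmol/L × 270.3 mg/mmol × 0.32 L = 50.34 mg
potassium chloride: 0.548% w/v = 5.48 g/L → 5.48 × 0.32 L = 1.75 g
potassium nitrate: 0.4 g per 100 mL × 320 mL ÷ 100 = 1.28 g

ferrous sulfate heptahydrate 27.46 mg; ferric chloride hexahydrate 50.34 mg; potassium chloride 1.75 g; potassium nitrate 1.28 g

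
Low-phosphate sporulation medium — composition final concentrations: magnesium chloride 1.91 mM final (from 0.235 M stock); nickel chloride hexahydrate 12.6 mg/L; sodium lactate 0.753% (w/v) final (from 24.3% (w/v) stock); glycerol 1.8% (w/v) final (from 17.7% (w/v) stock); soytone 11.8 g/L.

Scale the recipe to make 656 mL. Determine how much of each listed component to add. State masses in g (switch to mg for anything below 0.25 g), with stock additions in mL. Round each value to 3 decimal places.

magnesium chloride 5.332 mL; nickel chloride hexahydrate 8.266 mg; sodium lactate 20.328 mL; glycerol 66.712 mL; soytone 7.741 g

Working volume: 656 mL = 0.656 L.
magnesium chloride: dilute stock: 1.91 mM × 656 mL ÷ 235 mM = 5.332 mL
nickel chloride hexahydrate: 12.6 mg/L × 0.656 L = 8.266 mg
sodium lactate: C1V1 = C2V2 → 0.753% ÷ 24.3% × 656 mL = 20.328 mL
glycerol: dilute stock: 1.8% ÷ 17.7% × 656 mL = 66.712 mL
soytone: 11.8 g/L × 0.656 L = 7.741 g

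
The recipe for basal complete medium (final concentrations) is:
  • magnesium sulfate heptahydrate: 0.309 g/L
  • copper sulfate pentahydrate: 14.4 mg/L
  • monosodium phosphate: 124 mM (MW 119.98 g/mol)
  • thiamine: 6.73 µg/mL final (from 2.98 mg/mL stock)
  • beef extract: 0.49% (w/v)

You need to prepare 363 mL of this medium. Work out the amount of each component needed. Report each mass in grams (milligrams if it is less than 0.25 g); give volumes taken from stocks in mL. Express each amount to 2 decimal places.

Working volume: 363 mL = 0.363 L.
magnesium sulfate heptahydrate: 0.309 g/L × 0.363 L = 0.112167 g = 112.17 mg
copper sulfate pentahydrate: 14.4 mg/L × 0.363 L = 5.23 mg
monosodium phosphate: 124 mmol/L × 119.98 g/mol × 0.363 L ÷ 1000 = 5.40 g
thiamine: dilute stock: 6.73 µg/mL × 363 mL ÷ 2980 µg/mL = 0.82 mL
beef extract: 0.49% w/v = 4.9 g/L → 4.9 × 0.363 L = 1.78 g

magnesium sulfate heptahydrate 112.17 mg; copper sulfate pentahydrate 5.23 mg; monosodium phosphate 5.40 g; thiamine 0.82 mL; beef extract 1.78 g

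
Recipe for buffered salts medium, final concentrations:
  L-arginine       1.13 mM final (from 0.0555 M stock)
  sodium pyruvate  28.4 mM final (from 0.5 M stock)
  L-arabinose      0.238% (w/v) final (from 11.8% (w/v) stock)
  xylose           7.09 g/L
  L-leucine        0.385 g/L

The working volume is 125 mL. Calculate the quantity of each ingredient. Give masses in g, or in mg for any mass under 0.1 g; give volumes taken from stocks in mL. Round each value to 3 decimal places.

L-arginine 2.545 mL; sodium pyruvate 7.100 mL; L-arabinose 2.521 mL; xylose 0.886 g; L-leucine 48.125 mg

Scale factor relative to 1 L: 0.125.
L-arginine: V = C2·V2/C1 = 1.13 mM × 125 mL ÷ 55.5 mM = 2.545 mL
sodium pyruvate: dilute stock: 28.4 mM × 125 mL ÷ 500 mM = 7.100 mL
L-arabinose: C1V1 = C2V2 → 0.238% ÷ 11.8% × 125 mL = 2.521 mL
xylose: 7.09 g/L × 0.125 L = 0.886 g
L-leucine: 0.385 g/L × 0.125 L = 0.048125 g = 48.125 mg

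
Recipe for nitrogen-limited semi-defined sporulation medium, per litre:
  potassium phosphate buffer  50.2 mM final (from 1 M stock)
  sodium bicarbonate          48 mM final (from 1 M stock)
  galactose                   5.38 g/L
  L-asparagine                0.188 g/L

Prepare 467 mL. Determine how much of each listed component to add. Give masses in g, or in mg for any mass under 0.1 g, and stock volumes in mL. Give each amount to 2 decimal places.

potassium phosphate buffer 23.44 mL; sodium bicarbonate 22.42 mL; galactose 2.51 g; L-asparagine 87.80 mg

Target volume = 467 mL = 0.467 L.
potassium phosphate buffer: V = C2·V2/C1 = 50.2 mM × 467 mL ÷ 1000 mM = 23.44 mL
sodium bicarbonate: V = C2·V2/C1 = 48 mM × 467 mL ÷ 1000 mM = 22.42 mL
galactose: 5.38 g/L × 0.467 L = 2.51 g
L-asparagine: 0.188 g/L × 0.467 L = 0.087796 g = 87.80 mg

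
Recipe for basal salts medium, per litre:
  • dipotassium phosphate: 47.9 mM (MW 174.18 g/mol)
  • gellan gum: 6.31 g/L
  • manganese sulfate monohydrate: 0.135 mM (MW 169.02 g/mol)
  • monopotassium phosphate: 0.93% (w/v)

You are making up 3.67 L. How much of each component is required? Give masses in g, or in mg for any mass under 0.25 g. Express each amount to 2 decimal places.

Scale factor relative to 1 L: 3.67.
dipotassium phosphate: 47.9 mmol/L × 174.18 g/mol × 3.67 L ÷ 1000 = 30.62 g
gellan gum: 6.31 g/L × 3.67 L = 23.16 g
manganese sulfate monohydrate: 0.135 mmol/L × 169.02 mg/mmol × 3.67 L = 83.74 mg
monopotassium phosphate: 0.93% w/v = 9.3 g/L → 9.3 × 3.67 L = 34.13 g

dipotassium phosphate 30.62 g; gellan gum 23.16 g; manganese sulfate monohydrate 83.74 mg; monopotassium phosphate 34.13 g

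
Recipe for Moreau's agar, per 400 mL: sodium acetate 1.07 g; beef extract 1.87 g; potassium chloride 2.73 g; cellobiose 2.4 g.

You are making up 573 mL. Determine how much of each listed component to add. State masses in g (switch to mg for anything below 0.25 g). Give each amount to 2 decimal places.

Scale factor = 573 mL / 400 mL = 1.4325.
sodium acetate: 1.07 g × (573 mL / 400 mL) = 1.53 g
beef extract: 1.87 g × (573 mL / 400 mL) = 2.68 g
potassium chloride: 2.73 g × (573 mL / 400 mL) = 3.91 g
cellobiose: 2.4 g × (573 mL / 400 mL) = 3.44 g

sodium acetate 1.53 g; beef extract 2.68 g; potassium chloride 3.91 g; cellobiose 3.44 g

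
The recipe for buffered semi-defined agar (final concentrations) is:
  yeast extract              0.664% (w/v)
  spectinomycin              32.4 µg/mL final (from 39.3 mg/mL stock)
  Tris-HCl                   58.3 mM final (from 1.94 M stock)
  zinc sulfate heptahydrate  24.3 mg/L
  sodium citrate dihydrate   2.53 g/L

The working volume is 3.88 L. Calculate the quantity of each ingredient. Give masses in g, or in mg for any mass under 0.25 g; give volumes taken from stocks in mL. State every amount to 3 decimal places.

Scale factor relative to 1 L: 3.88.
yeast extract: 0.664% w/v = 6.64 g/L → 6.64 × 3.88 L = 25.763 g
spectinomycin: C1V1 = C2V2 → 32.4 µg/mL × 3880 mL ÷ 39300 µg/mL = 3.199 mL
Tris-HCl: dilute stock: 58.3 mM × 3880 mL ÷ 1940 mM = 116.600 mL
zinc sulfate heptahydrate: 24.3 mg/L × 3.88 L = 94.284 mg
sodium citrate dihydrate: 2.53 g/L × 3.88 L = 9.816 g

yeast extract 25.763 g; spectinomycin 3.199 mL; Tris-HCl 116.600 mL; zinc sulfate heptahydrate 94.284 mg; sodium citrate dihydrate 9.816 g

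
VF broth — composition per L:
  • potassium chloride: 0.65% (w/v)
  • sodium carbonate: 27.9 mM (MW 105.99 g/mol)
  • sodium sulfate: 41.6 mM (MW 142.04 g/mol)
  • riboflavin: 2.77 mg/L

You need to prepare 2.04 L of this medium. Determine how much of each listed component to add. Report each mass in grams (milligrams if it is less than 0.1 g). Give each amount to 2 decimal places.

potassium chloride 13.26 g; sodium carbonate 6.03 g; sodium sulfate 12.05 g; riboflavin 5.65 mg

Scale factor relative to 1 L: 2.04.
potassium chloride: 0.65 g per 100 mL × 2040 mL ÷ 100 = 13.26 g
sodium carbonate: 27.9 mmol/L × 105.99 g/mol × 2.04 L ÷ 1000 = 6.03 g
sodium sulfate: 41.6 mmol/L × 142.04 g/mol × 2.04 L ÷ 1000 = 12.05 g
riboflavin: 2.77 mg/L × 2.04 L = 5.65 mg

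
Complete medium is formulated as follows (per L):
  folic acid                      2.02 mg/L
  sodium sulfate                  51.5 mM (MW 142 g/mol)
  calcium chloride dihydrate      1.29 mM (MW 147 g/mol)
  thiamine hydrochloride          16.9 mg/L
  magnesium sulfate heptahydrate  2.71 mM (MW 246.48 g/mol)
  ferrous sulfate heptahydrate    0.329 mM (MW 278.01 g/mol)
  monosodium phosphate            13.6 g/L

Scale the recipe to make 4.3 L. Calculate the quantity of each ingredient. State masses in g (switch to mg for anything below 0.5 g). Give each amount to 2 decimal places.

folic acid 8.69 mg; sodium sulfate 31.45 g; calcium chloride dihydrate 0.82 g; thiamine hydrochloride 72.67 mg; magnesium sulfate heptahydrate 2.87 g; ferrous sulfate heptahydrate 393.30 mg; monosodium phosphate 58.48 g

Scale factor relative to 1 L: 4.3.
folic acid: 2.02 mg/L × 4.3 L = 8.69 mg
sodium sulfate: 51.5 mmol/L × 142 g/mol × 4.3 L ÷ 1000 = 31.45 g
calcium chloride dihydrate: 1.29 mmol/L × 147 g/mol × 4.3 L ÷ 1000 = 0.82 g
thiamine hydrochloride: 16.9 mg/L × 4.3 L = 72.67 mg
magnesium sulfate heptahydrate: 2.71 mmol/L × 246.48 g/mol × 4.3 L ÷ 1000 = 2.87 g
ferrous sulfate heptahydrate: 0.329 mmol/L × 278.01 mg/mmol × 4.3 L = 393.30 mg
monosodium phosphate: 13.6 g/L × 4.3 L = 58.48 g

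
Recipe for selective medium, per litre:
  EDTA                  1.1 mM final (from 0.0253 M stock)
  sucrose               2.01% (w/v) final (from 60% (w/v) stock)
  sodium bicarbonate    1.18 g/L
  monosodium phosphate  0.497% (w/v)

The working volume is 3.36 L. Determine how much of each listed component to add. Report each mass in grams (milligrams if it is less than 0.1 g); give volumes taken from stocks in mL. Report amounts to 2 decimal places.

Scale factor relative to 1 L: 3.36.
EDTA: C1V1 = C2V2 → 1.1 mM × 3360 mL ÷ 25.3 mM = 146.09 mL
sucrose: C1V1 = C2V2 → 2.01% ÷ 60% × 3360 mL = 112.56 mL
sodium bicarbonate: 1.18 g/L × 3.36 L = 3.96 g
monosodium phosphate: 0.497% w/v = 4.97 g/L → 4.97 × 3.36 L = 16.70 g

EDTA 146.09 mL; sucrose 112.56 mL; sodium bicarbonate 3.96 g; monosodium phosphate 16.70 g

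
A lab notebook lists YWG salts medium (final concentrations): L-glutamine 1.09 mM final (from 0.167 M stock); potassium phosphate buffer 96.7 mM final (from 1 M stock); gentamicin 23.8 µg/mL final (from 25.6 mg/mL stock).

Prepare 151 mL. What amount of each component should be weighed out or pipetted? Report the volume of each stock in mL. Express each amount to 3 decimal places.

Scale factor relative to 1 L: 0.151.
L-glutamine: C1V1 = C2V2 → 1.09 mM × 151 mL ÷ 167 mM = 0.986 mL
potassium phosphate buffer: C1V1 = C2V2 → 96.7 mM × 151 mL ÷ 1000 mM = 14.602 mL
gentamicin: C1V1 = C2V2 → 23.8 µg/mL × 151 mL ÷ 25600 µg/mL = 0.140 mL

L-glutamine 0.986 mL; potassium phosphate buffer 14.602 mL; gentamicin 0.140 mL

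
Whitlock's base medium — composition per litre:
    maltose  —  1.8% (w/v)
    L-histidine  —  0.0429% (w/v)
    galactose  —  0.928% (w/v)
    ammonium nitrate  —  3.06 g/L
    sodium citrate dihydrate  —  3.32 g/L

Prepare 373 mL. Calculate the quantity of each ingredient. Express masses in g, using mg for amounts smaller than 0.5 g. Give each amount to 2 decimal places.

maltose 6.71 g; L-histidine 160.02 mg; galactose 3.46 g; ammonium nitrate 1.14 g; sodium citrate dihydrate 1.24 g

Scale factor relative to 1 L: 0.373.
maltose: 1.8 g per 100 mL × 373 mL ÷ 100 = 6.71 g
L-histidine: 0.0429 g per 100 mL × 373 mL ÷ 100 = 0.160017 g = 160.02 mg
galactose: 0.928 g per 100 mL × 373 mL ÷ 100 = 3.46 g
ammonium nitrate: 3.06 g/L × 0.373 L = 1.14 g
sodium citrate dihydrate: 3.32 g/L × 0.373 L = 1.24 g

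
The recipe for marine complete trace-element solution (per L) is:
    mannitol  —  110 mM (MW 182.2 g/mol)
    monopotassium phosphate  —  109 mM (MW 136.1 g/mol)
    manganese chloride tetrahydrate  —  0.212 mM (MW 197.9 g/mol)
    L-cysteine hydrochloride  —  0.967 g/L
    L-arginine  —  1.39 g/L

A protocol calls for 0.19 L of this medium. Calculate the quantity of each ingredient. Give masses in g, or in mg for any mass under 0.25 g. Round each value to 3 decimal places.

Working volume: 0.19 L.
mannitol: 110 mmol/L × 182.2 g/mol × 0.19 L ÷ 1000 = 3.808 g
monopotassium phosphate: 109 mmol/L × 136.1 g/mol × 0.19 L ÷ 1000 = 2.819 g
manganese chloride tetrahydrate: 0.212 mmol/L × 197.9 mg/mmol × 0.19 L = 7.971 mg
L-cysteine hydrochloride: 0.967 g/L × 0.19 L = 0.18373 g = 183.730 mg
L-arginine: 1.39 g/L × 0.19 L = 0.264 g

mannitol 3.808 g; monopotassium phosphate 2.819 g; manganese chloride tetrahydrate 7.971 mg; L-cysteine hydrochloride 183.730 mg; L-arginine 0.264 g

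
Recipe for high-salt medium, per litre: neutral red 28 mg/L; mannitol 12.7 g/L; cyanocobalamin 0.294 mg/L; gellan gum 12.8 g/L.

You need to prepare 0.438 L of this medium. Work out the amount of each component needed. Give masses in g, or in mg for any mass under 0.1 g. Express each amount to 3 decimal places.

Scale factor relative to 1 L: 0.438.
neutral red: 28 mg/L × 0.438 L = 12.264 mg
mannitol: 12.7 g/L × 0.438 L = 5.563 g
cyanocobalamin: 0.294 mg/L × 0.438 L = 0.129 mg
gellan gum: 12.8 g/L × 0.438 L = 5.606 g

neutral red 12.264 mg; mannitol 5.563 g; cyanocobalamin 0.129 mg; gellan gum 5.606 g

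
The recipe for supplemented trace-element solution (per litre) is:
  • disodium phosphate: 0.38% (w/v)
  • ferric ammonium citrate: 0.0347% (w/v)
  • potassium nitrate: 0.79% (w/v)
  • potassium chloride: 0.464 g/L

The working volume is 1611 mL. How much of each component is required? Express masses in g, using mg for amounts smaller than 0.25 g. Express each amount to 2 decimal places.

Working volume: 1611 mL = 1.611 L.
disodium phosphate: 0.38% w/v = 3.8 g/L → 3.8 × 1.611 L = 6.12 g
ferric ammonium citrate: 0.0347 g per 100 mL × 1611 mL ÷ 100 = 0.56 g
potassium nitrate: 0.79% w/v = 7.9 g/L → 7.9 × 1.611 L = 12.73 g
potassium chloride: 0.464 g/L × 1.611 L = 0.75 g

disodium phosphate 6.12 g; ferric ammonium citrate 0.56 g; potassium nitrate 12.73 g; potassium chloride 0.75 g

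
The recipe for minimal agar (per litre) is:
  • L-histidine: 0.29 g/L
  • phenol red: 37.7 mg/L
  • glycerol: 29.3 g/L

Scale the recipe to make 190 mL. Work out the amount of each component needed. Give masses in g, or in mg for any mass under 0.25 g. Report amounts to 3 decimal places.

L-histidine 55.100 mg; phenol red 7.163 mg; glycerol 5.567 g

Scale factor relative to 1 L: 0.19.
L-histidine: 0.29 g/L × 0.19 L = 0.0551 g = 55.100 mg
phenol red: 37.7 mg/L × 0.19 L = 7.163 mg
glycerol: 29.3 g/L × 0.19 L = 5.567 g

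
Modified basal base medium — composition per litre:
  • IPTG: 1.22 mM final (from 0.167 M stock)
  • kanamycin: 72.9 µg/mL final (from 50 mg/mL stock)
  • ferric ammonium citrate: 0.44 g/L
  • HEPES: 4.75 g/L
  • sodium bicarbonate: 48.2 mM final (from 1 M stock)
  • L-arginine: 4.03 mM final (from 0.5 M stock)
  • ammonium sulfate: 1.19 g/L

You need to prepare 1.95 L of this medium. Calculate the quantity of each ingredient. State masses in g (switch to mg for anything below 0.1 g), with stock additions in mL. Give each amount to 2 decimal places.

IPTG 14.25 mL; kanamycin 2.84 mL; ferric ammonium citrate 0.86 g; HEPES 9.26 g; sodium bicarbonate 93.99 mL; L-arginine 15.72 mL; ammonium sulfate 2.32 g

Scale factor relative to 1 L: 1.95.
IPTG: V = C2·V2/C1 = 1.22 mM × 1950 mL ÷ 167 mM = 14.25 mL
kanamycin: dilute stock: 72.9 µg/mL × 1950 mL ÷ 50000 µg/mL = 2.84 mL
ferric ammonium citrate: 0.44 g/L × 1.95 L = 0.86 g
HEPES: 4.75 g/L × 1.95 L = 9.26 g
sodium bicarbonate: dilute stock: 48.2 mM × 1950 mL ÷ 1000 mM = 93.99 mL
L-arginine: C1V1 = C2V2 → 4.03 mM × 1950 mL ÷ 500 mM = 15.72 mL
ammonium sulfate: 1.19 g/L × 1.95 L = 2.32 g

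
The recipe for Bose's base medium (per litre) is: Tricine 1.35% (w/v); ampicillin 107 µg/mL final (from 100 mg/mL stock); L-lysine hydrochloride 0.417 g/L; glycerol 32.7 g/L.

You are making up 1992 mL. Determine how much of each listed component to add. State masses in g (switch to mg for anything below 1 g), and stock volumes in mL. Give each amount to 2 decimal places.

Working volume: 1992 mL = 1.992 L.
Tricine: 1.35 g per 100 mL × 1992 mL ÷ 100 = 26.89 g
ampicillin: V = C2·V2/C1 = 107 µg/mL × 1992 mL ÷ 100000 µg/mL = 2.13 mL
L-lysine hydrochloride: 0.417 g/L × 1.992 L = 0.830664 g = 830.66 mg
glycerol: 32.7 g/L × 1.992 L = 65.14 g

Tricine 26.89 g; ampicillin 2.13 mL; L-lysine hydrochloride 830.66 mg; glycerol 65.14 g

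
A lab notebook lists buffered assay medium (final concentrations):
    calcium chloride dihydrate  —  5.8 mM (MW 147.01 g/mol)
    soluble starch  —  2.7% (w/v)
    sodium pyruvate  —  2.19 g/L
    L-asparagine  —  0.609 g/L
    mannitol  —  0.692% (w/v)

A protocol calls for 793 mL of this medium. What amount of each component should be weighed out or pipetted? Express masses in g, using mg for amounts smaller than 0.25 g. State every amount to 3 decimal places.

Working volume: 793 mL = 0.793 L.
calcium chloride dihydrate: 5.8 mmol/L × 147.01 g/mol × 0.793 L ÷ 1000 = 0.676 g
soluble starch: 2.7 g per 100 mL × 793 mL ÷ 100 = 21.411 g
sodium pyruvate: 2.19 g/L × 0.793 L = 1.737 g
L-asparagine: 0.609 g/L × 0.793 L = 0.483 g
mannitol: 0.692% w/v = 6.92 g/L → 6.92 × 0.793 L = 5.488 g

calcium chloride dihydrate 0.676 g; soluble starch 21.411 g; sodium pyruvate 1.737 g; L-asparagine 0.483 g; mannitol 5.488 g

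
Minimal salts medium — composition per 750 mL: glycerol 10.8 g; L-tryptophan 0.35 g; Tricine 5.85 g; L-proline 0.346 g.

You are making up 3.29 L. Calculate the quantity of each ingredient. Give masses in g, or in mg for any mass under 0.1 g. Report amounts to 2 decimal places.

glycerol 47.38 g; L-tryptophan 1.54 g; Tricine 25.66 g; L-proline 1.52 g

Scale factor = 3290 mL / 750 mL = 4.38667.
glycerol: 10.8 g × (3290 mL / 750 mL) = 47.38 g
L-tryptophan: 0.35 g × (3290 mL / 750 mL) = 1.54 g
Tricine: 5.85 g × (3290 mL / 750 mL) = 25.66 g
L-proline: 0.346 g × (3290 mL / 750 mL) = 1.52 g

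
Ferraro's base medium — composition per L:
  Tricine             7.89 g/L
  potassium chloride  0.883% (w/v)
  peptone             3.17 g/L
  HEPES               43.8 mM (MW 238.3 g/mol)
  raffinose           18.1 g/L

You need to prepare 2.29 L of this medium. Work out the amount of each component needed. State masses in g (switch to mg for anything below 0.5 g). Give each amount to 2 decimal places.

Scale factor relative to 1 L: 2.29.
Tricine: 7.89 g/L × 2.29 L = 18.07 g
potassium chloride: 0.883% w/v = 8.83 g/L → 8.83 × 2.29 L = 20.22 g
peptone: 3.17 g/L × 2.29 L = 7.26 g
HEPES: 43.8 mmol/L × 238.3 g/mol × 2.29 L ÷ 1000 = 23.90 g
raffinose: 18.1 g/L × 2.29 L = 41.45 g

Tricine 18.07 g; potassium chloride 20.22 g; peptone 7.26 g; HEPES 23.90 g; raffinose 41.45 g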